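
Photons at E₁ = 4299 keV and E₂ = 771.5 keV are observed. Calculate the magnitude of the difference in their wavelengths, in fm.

Using λ = hc/E: λ₁ = 2.8840 × 10^-13 m, λ₂ = 1.6071 × 10^-12 m.
|Δλ| = |2.8840 × 10^-13 − 1.6071 × 10^-12| = 1.32 × 10^-12 m = 1320 fm.

1320 fm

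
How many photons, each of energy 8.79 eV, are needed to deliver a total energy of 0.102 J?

Per-photon energy: E = 1.408 × 10^-18 J (from energy = 8.79 eV).
N = E_total / E_photon = 0.102 J / 1.408 × 10^-18 J = 7.24 × 10^16.

7.24 × 10^16 photons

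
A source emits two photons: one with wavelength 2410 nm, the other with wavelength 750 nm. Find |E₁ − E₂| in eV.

1.14 eV

Using E = hc/λ: E₁ = 8.243·10^-20 J, E₂ = 2.649·10^-19 J.
|ΔE| = |8.243·10^-20 − 2.649·10^-19| = 1.82·10^-19 J = 1.14 eV.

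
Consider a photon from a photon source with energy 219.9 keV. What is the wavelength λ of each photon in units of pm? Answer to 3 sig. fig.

5.64 pm

Convert to SI: E = 219.9 keV = 3.5232e-14 J.
Apply λ = hc/E: λ = 5.638e-12 m.
Converting to pm: λ = 5.638 pm ≈ 5.64 pm.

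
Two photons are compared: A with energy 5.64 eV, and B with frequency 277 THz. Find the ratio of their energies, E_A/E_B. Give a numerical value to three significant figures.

E_A = 9.036 × 10^-19 J (from energy = 5.64 eV, via E given directly).
E_B = 1.835 × 10^-19 J (from frequency = 277 THz, via E = hf).
Ratio = 9.036 × 10^-19 / 1.835 × 10^-19 = 4.92.

4.92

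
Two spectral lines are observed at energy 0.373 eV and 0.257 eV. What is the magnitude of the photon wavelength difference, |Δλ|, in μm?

1.50 μm

Using λ = hc/E: λ₁ = 3.324 × 10^-6 m, λ₂ = 4.824 × 10^-6 m.
|Δλ| = |3.324 × 10^-6 − 4.824 × 10^-6| = 1.50 × 10^-6 m = 1.50 μm.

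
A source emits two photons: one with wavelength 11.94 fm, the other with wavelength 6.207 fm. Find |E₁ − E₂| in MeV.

95.9 MeV

Using E = hc/λ: E₁ = 1.6637·10^-11 J, E₂ = 3.2003·10^-11 J.
|ΔE| = |1.6637·10^-11 − 3.2003·10^-11| = 1.54·10^-11 J = 95.9 MeV.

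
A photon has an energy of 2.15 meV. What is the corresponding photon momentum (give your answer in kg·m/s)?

1.15 × 10^-30 kg·m/s

Convert to SI: E = 2.15 meV = 3.4447 × 10^-22 J.
For a photon p = E/c, so p = 1.149 × 10^-30 kg·m/s.
So p ≈ 1.15 × 10^-30 kg·m/s.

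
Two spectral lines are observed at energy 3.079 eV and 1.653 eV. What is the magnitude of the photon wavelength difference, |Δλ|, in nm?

347 nm

Using λ = hc/E: λ₁ = 4.0268 × 10^-7 m, λ₂ = 7.5006 × 10^-7 m.
|Δλ| = |4.0268 × 10^-7 − 7.5006 × 10^-7| = 3.47 × 10^-7 m = 347 nm.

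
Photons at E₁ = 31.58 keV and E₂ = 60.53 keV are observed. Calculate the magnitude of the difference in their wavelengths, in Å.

Using λ = hc/E: λ₁ = 3.9260e-11 m, λ₂ = 2.0483e-11 m.
|Δλ| = |3.9260e-11 − 2.0483e-11| = 1.88e-11 m = 0.188 Å.

0.188 Å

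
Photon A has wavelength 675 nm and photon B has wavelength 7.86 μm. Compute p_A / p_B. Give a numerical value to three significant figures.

11.6

p_A = 9.816e-28 kg·m/s (from wavelength = 675 nm, via p = h/λ).
p_B = 8.430e-29 kg·m/s (from wavelength = 7.86 μm, via p = h/λ).
Ratio = 9.816e-28 / 8.430e-29 = 11.6.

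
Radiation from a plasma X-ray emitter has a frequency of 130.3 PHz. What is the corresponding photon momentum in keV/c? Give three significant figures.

0.539 keV/c

Take h = 6.62607015e-34 J·s, c = 2.99792458e8 m/s, 1 eV = 1.602176634e-19 J.
In SI units: f = 130.3 PHz = 1.303e17 Hz.
The photon relation is p = hf/c, giving p = 2.880e-25 kg·m/s.
Converting to keV/c: p = 0.5389 keV/c ≈ 0.539 keV/c.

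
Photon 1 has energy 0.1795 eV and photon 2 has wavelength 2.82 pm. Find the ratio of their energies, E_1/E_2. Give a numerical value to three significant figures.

4.08 × 10^-7

E_1 = 2.876 × 10^-20 J (from energy = 0.1795 eV, via E given directly).
E_2 = 7.044 × 10^-14 J (from wavelength = 2.82 pm, via E = hc/λ).
Ratio = 2.876 × 10^-20 / 7.044 × 10^-14 = 4.08 × 10^-7.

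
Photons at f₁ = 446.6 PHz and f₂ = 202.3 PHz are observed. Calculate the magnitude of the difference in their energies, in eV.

1010 eV

Using E = hf: E₁ = 2.9592e-16 J, E₂ = 1.3405e-16 J.
|ΔE| = |2.9592e-16 − 1.3405e-16| = 1.62e-16 J = 1010 eV.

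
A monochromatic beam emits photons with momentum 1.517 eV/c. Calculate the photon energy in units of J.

First convert: p = 1.517 eV/c = 8.1073·10^-28 kg·m/s.
For a photon E = pc, so E = 2.431·10^-19 J.
So E ≈ 2.43·10^-19 J.

2.43·10^-19 J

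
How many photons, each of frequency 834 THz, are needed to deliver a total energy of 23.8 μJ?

Per-photon energy: E = 5.526 × 10^-19 J (from frequency = 834 THz).
N = E_total / E_photon = 2.38 × 10^-5 J / 5.526 × 10^-19 J = 4.31 × 10^13.

4.31 × 10^13 photons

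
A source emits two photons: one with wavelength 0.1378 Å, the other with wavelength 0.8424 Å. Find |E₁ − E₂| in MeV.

0.0753 MeV

Using E = hc/λ: E₁ = 1.4415e-14 J, E₂ = 2.3581e-15 J.
|ΔE| = |1.4415e-14 − 2.3581e-15| = 1.21e-14 J = 0.0753 MeV.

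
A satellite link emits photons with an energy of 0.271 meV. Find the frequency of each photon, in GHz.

Convert to SI: E = 0.271 meV = 4.3419e-23 J.
Since f = E/h for a photon, f = 6.553e10 Hz.
Converting to GHz: f = 65.53 GHz ≈ 65.5 GHz.

65.5 GHz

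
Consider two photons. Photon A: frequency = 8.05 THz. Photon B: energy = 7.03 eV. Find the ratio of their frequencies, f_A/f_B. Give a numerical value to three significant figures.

4.74 × 10^-3

f_A = 8.050 × 10^12 Hz (from frequency = 8.05 THz, via f given directly).
f_B = 1.700 × 10^15 Hz (from energy = 7.03 eV, via f = E/h).
Ratio = 8.050 × 10^12 / 1.700 × 10^15 = 4.74 × 10^-3.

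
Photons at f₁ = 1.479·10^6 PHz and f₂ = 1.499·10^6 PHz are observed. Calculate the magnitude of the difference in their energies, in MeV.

0.0827 MeV

Using E = hf: E₁ = 9.8000·10^-13 J, E₂ = 9.9325·10^-13 J.
|ΔE| = |9.8000·10^-13 − 9.9325·10^-13| = 1.33·10^-14 J = 0.0827 MeV.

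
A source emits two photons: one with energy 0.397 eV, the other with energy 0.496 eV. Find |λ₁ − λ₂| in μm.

0.623 μm

Using λ = hc/E: λ₁ = 3.123 × 10^-6 m, λ₂ = 2.500 × 10^-6 m.
|Δλ| = |3.123 × 10^-6 − 2.500 × 10^-6| = 6.23 × 10^-7 m = 0.623 μm.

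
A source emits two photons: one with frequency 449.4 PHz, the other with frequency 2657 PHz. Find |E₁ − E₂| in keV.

Using E = hf: E₁ = 2.9778e-16 J, E₂ = 1.7605e-15 J.
|ΔE| = |2.9778e-16 − 1.7605e-15| = 1.46e-15 J = 9.13 keV.

9.13 keV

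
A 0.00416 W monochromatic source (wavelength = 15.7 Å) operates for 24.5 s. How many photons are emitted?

Total energy: E_total = P·t = 0.00416 × 24.5 = 0.1019 J.
Per-photon energy: E = 1.265 × 10^-16 J.
N = E_total / E_photon = 8.06 × 10^14.

8.06 × 10^14 photons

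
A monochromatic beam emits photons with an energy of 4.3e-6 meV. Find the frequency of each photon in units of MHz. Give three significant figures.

Take h = 6.62607015e-34 J·s, 1 eV = 1.602176634e-19 J.
In SI units: E = 4.3e-6 meV = 6.8894e-28 J.
Since f = E/h for a photon, f = 1.040e6 Hz.
Converting to MHz: f = 1.040 MHz ≈ 1.04 MHz.

1.04 MHz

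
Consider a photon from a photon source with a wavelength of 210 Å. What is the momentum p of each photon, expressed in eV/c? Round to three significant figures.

59.0 eV/c

First convert: λ = 210 Å = 2.1·10^-8 m.
The photon relation is p = h/λ, giving p = 3.155·10^-26 kg·m/s.
Converting to eV/c: p = 59.04 eV/c ≈ 59.0 eV/c.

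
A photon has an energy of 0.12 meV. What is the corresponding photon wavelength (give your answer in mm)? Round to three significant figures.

Convert to SI: E = 0.12 meV = 1.9226e-23 J.
Apply λ = hc/E: λ = 0.01033 m.
Converting to mm: λ = 10.33 mm ≈ 10.3 mm.

10.3 mm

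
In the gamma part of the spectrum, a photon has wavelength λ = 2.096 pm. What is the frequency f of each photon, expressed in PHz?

1.43e5 PHz

(c = 2.99792458e8 m/s.)
First convert: λ = 2.096 pm = 2.096e-12 m.
Apply f = c/λ: f = 1.430e20 Hz.
Converting to PHz: f = 143000 PHz ≈ 1.43e5 PHz.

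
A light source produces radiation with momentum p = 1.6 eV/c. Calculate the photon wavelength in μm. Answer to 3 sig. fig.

0.775 μm

First convert: p = 1.6 eV/c = 8.5509e-28 kg·m/s.
The photon relation is λ = h/p, giving λ = 7.749e-7 m.
Converting to μm: λ = 0.7749 μm ≈ 0.775 μm.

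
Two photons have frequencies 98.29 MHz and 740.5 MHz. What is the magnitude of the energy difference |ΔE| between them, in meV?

Using E = hf: E₁ = 6.5128e-26 J, E₂ = 4.9066e-25 J.
|ΔE| = |6.5128e-26 − 4.9066e-25| = 4.26e-25 J = 2.66e-3 meV.

2.66e-3 meV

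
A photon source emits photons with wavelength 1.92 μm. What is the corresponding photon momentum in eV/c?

Use h = 6.62607015·10^-34 J·s, c = 2.99792458·10^8 m/s, 1 eV = 1.602176634·10^-19 J.
Convert to SI: λ = 1.92 μm = 1.92·10^-6 m.
Since p = h/λ for a photon, p = 3.451·10^-28 kg·m/s.
Converting to eV/c: p = 0.6458 eV/c ≈ 0.646 eV/c.

0.646 eV/c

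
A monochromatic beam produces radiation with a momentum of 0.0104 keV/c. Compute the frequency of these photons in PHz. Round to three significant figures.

Take h = 6.62607015e-34 J·s, c = 2.99792458e8 m/s, 1 eV = 1.602176634e-19 J.
In SI units: p = 0.0104 keV/c = 5.5581e-27 kg·m/s.
Since f = pc/h for a photon, f = 2.515e15 Hz.
Converting to PHz: f = 2.515 PHz ≈ 2.51 PHz.

2.51 PHz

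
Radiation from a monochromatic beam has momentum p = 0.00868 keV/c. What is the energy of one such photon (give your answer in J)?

Convert to SI: p = 0.00868 keV/c = 4.6388 × 10^-27 kg·m/s.
The photon relation is E = pc, giving E = 1.391 × 10^-18 J.
So E ≈ 1.39 × 10^-18 J.

1.39 × 10^-18 J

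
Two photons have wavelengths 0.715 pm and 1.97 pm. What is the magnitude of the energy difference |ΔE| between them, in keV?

1100 keV

Using E = hc/λ: E₁ = 2.778 × 10^-13 J, E₂ = 1.008 × 10^-13 J.
|ΔE| = |2.778 × 10^-13 − 1.008 × 10^-13| = 1.77 × 10^-13 J = 1100 keV.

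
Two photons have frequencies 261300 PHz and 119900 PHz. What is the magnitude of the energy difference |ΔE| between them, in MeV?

Using E = hf: E₁ = 1.7314e-13 J, E₂ = 7.9447e-14 J.
|ΔE| = |1.7314e-13 − 7.9447e-14| = 9.37e-14 J = 0.585 MeV.

0.585 MeV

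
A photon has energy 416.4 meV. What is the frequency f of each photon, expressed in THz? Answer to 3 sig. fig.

101 THz

(h = 6.62607015e-34 J·s, 1 eV = 1.602176634e-19 J.)
Convert to SI: E = 416.4 meV = 6.6715e-20 J.
Apply f = E/h: f = 1.007e14 Hz.
Converting to THz: f = 100.7 THz ≈ 101 THz.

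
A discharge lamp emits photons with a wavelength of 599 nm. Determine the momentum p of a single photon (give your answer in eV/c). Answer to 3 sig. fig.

2.07 eV/c

Take h = 6.62607015 × 10^-34 J·s, c = 2.99792458 × 10^8 m/s, 1 eV = 1.602176634 × 10^-19 J.
Convert to SI: λ = 599 nm = 5.99 × 10^-7 m.
The photon relation is p = h/λ, giving p = 1.106 × 10^-27 kg·m/s.
Converting to eV/c: p = 2.070 eV/c ≈ 2.07 eV/c.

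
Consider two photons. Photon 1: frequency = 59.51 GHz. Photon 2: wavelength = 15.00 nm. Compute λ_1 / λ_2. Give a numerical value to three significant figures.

3.36e5

λ_1 = 0.005038 m (from frequency = 59.51 GHz, via λ = c/f).
λ_2 = 1.500e-8 m (from wavelength = 15.00 nm, via λ given directly).
Ratio = 0.005038 / 1.500e-8 = 3.36e5.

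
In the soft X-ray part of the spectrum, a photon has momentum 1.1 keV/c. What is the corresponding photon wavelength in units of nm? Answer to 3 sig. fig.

Take h = 6.62607015e-34 J·s, c = 2.99792458e8 m/s, 1 eV = 1.602176634e-19 J.
Convert to SI: p = 1.1 keV/c = 5.8787e-25 kg·m/s.
Apply λ = h/p: λ = 1.127e-9 m.
Converting to nm: λ = 1.127 nm ≈ 1.13 nm.

1.13 nm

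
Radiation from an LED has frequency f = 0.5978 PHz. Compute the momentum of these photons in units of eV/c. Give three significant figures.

2.47 eV/c

In SI units: f = 0.5978 PHz = 5.978e14 Hz.
The photon relation is p = hf/c, giving p = 1.321e-27 kg·m/s.
Converting to eV/c: p = 2.472 eV/c ≈ 2.47 eV/c.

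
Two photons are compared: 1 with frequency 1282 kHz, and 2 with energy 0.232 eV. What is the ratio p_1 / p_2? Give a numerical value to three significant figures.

2.29·10^-8

p_1 = 2.834·10^-36 kg·m/s (from frequency = 1282 kHz, via p = hf/c).
p_2 = 1.240·10^-28 kg·m/s (from energy = 0.232 eV, via p = E/c).
Ratio = 2.834·10^-36 / 1.240·10^-28 = 2.29·10^-8.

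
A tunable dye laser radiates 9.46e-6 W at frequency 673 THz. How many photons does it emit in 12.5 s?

2.65e14 photons

Total energy: E_total = P·t = 9.46e-6 × 12.5 = 1.182e-4 J.
Per-photon energy: E = 4.459e-19 J.
N = E_total / E_photon = 2.65e14.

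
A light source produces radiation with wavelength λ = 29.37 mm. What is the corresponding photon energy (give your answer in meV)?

0.0422 meV

Convert to SI: λ = 29.37 mm = 0.02937 m.
Apply E = hc/λ: E = 6.764e-24 J.
Converting to meV: E = 0.04221 meV ≈ 0.0422 meV.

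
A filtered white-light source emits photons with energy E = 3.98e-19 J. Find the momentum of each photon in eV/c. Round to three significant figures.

Take c = 2.99792458e8 m/s, 1 eV = 1.602176634e-19 J.
The photon relation is p = E/c, giving p = 1.328e-27 kg·m/s.
Converting to eV/c: p = 2.484 eV/c ≈ 2.48 eV/c.

2.48 eV/c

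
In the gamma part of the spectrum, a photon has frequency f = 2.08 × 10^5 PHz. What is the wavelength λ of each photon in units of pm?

1.44 pm

First convert: f = 2.08 × 10^5 PHz = 2.08 × 10^20 Hz.
For a photon λ = c/f, so λ = 1.441 × 10^-12 m.
Converting to pm: λ = 1.441 pm ≈ 1.44 pm.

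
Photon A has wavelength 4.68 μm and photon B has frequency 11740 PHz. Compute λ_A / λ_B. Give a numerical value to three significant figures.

1.83e5

λ_A = 4.680e-6 m (from wavelength = 4.68 μm, via λ given directly).
λ_B = 2.554e-11 m (from frequency = 11740 PHz, via λ = c/f).
Ratio = 4.680e-6 / 2.554e-11 = 1.83e5.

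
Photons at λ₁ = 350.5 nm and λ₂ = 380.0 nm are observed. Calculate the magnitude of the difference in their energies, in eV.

Using E = hc/λ: E₁ = 5.6675e-19 J, E₂ = 5.2275e-19 J.
|ΔE| = |5.6675e-19 − 5.2275e-19| = 4.40e-20 J = 0.275 eV.

0.275 eV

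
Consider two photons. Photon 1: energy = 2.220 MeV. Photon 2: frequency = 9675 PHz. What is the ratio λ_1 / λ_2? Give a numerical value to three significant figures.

0.0180

λ_1 = 5.585e-13 m (from energy = 2.220 MeV, via λ = hc/E).
λ_2 = 3.099e-11 m (from frequency = 9675 PHz, via λ = c/f).
Ratio = 5.585e-13 / 3.099e-11 = 0.0180.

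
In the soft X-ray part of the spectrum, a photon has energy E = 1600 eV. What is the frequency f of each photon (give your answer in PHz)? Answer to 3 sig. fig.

387 PHz

First convert: E = 1600 eV = 2.5635 × 10^-16 J.
The photon relation is f = E/h, giving f = 3.869 × 10^17 Hz.
Converting to PHz: f = 386.9 PHz ≈ 387 PHz.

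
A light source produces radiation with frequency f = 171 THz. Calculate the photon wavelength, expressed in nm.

First convert: f = 171 THz = 1.71e14 Hz.
Apply λ = c/f: λ = 1.753e-6 m.
Converting to nm: λ = 1753 nm ≈ 1750 nm.

1750 nm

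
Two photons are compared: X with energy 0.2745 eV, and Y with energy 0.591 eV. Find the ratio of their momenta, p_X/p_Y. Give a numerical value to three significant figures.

p_X = 1.467 × 10^-28 kg·m/s (from energy = 0.2745 eV, via p = E/c).
p_Y = 3.158 × 10^-28 kg·m/s (from energy = 0.591 eV, via p = E/c).
Ratio = 1.467 × 10^-28 / 3.158 × 10^-28 = 0.464.

0.464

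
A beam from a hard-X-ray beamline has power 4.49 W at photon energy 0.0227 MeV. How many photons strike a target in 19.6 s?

2.42 × 10^16 photons

Total energy: E_total = P·t = 4.49 × 19.6 = 88.00 J.
Per-photon energy: E = 3.637 × 10^-15 J.
N = E_total / E_photon = 2.42 × 10^16.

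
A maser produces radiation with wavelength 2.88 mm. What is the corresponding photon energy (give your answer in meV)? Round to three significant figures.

(h = 6.62607015e-34 J·s, c = 2.99792458e8 m/s, 1 eV = 1.602176634e-19 J.)
In SI units: λ = 2.88 mm = 0.00288 m.
For a photon E = hc/λ, so E = 6.897e-23 J.
Converting to meV: E = 0.4305 meV ≈ 0.431 meV.

0.431 meV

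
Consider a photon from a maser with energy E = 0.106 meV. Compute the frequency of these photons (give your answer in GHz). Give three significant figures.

In SI units: E = 0.106 meV = 1.6983e-23 J.
Apply f = E/h: f = 2.563e10 Hz.
Converting to GHz: f = 25.63 GHz ≈ 25.6 GHz.

25.6 GHz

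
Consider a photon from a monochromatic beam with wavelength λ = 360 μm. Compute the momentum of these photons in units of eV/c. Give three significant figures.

3.44e-3 eV/c

Convert to SI: λ = 360 μm = 3.6e-4 m.
For a photon p = h/λ, so p = 1.841e-30 kg·m/s.
Converting to eV/c: p = 0.003444 eV/c ≈ 3.44e-3 eV/c.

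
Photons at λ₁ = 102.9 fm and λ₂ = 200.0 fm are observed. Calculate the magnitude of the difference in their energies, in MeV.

5.85 MeV

Using E = hc/λ: E₁ = 1.9305e-12 J, E₂ = 9.9322e-13 J.
|ΔE| = |1.9305e-12 − 9.9322e-13| = 9.37e-13 J = 5.85 MeV.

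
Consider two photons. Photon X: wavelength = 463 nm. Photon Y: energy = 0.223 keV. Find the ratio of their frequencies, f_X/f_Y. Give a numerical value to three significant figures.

f_X = 6.475e14 Hz (from wavelength = 463 nm, via f = c/λ).
f_Y = 5.392e16 Hz (from energy = 0.223 keV, via f = E/h).
Ratio = 6.475e14 / 5.392e16 = 0.0120.

0.0120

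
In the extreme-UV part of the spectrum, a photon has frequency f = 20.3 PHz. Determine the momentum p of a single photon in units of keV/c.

0.0840 keV/c

(h = 6.62607015 × 10^-34 J·s, c = 2.99792458 × 10^8 m/s, 1 eV = 1.602176634 × 10^-19 J.)
In SI units: f = 20.3 PHz = 2.03 × 10^16 Hz.
Apply p = hf/c: p = 4.487 × 10^-26 kg·m/s.
Converting to keV/c: p = 0.08395 keV/c ≈ 0.0840 keV/c.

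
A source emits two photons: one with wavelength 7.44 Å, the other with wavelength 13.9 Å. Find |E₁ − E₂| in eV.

Using E = hc/λ: E₁ = 2.670 × 10^-16 J, E₂ = 1.429 × 10^-16 J.
|ΔE| = |2.670 × 10^-16 − 1.429 × 10^-16| = 1.24 × 10^-16 J = 774 eV.

774 eV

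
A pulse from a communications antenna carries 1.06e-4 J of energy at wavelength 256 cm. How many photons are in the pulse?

1.37e21 photons

Per-photon energy: E = 7.760e-26 J (from wavelength = 256 cm).
N = E_total / E_photon = 1.06e-4 J / 7.760e-26 J = 1.37e21.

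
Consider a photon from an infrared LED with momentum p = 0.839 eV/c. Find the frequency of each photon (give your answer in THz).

203 THz

First convert: p = 0.839 eV/c = 4.4839e-28 kg·m/s.
The photon relation is f = pc/h, giving f = 2.029e14 Hz.
Converting to THz: f = 202.9 THz ≈ 203 THz.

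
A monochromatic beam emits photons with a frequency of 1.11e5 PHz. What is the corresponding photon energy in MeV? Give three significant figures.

0.459 MeV

(h = 6.62607015e-34 J·s, 1 eV = 1.602176634e-19 J.)
In SI units: f = 1.11e5 PHz = 1.11e20 Hz.
For a photon E = hf, so E = 7.355e-14 J.
Converting to MeV: E = 0.4591 MeV ≈ 0.459 MeV.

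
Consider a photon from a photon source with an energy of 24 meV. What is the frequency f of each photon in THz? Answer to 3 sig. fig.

5.80 THz

Use h = 6.62607015e-34 J·s, 1 eV = 1.602176634e-19 J.
In SI units: E = 24 meV = 3.8452e-21 J.
For a photon f = E/h, so f = 5.803e12 Hz.
Converting to THz: f = 5.803 THz ≈ 5.80 THz.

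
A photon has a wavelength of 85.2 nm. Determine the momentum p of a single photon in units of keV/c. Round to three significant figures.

(h = 6.62607015e-34 J·s, c = 2.99792458e8 m/s, 1 eV = 1.602176634e-19 J.)
First convert: λ = 85.2 nm = 8.52e-8 m.
For a photon p = h/λ, so p = 7.777e-27 kg·m/s.
Converting to keV/c: p = 0.01455 keV/c ≈ 0.0146 keV/c.

0.0146 keV/c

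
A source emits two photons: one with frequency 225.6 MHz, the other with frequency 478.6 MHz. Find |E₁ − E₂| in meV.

Using E = hf: E₁ = 1.4948e-25 J, E₂ = 3.1712e-25 J.
|ΔE| = |1.4948e-25 − 3.1712e-25| = 1.68e-25 J = 1.05e-3 meV.

1.05e-3 meV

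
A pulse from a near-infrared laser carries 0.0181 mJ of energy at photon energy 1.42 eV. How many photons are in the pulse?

Per-photon energy: E = 2.275·10^-19 J (from energy = 1.42 eV).
N = E_total / E_photon = 1.81·10^-5 J / 2.275·10^-19 J = 7.96·10^13.

7.96·10^13 photons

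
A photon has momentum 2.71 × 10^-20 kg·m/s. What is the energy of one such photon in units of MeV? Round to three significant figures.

50.7 MeV

Apply E = pc: E = 8.124 × 10^-12 J.
Converting to MeV: E = 50.71 MeV ≈ 50.7 MeV.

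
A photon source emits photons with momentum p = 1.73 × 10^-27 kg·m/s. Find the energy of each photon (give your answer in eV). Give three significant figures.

Apply E = pc: E = 5.186 × 10^-19 J.
Converting to eV: E = 3.237 eV ≈ 3.24 eV.

3.24 eV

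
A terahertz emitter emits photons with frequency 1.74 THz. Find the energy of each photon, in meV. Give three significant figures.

7.20 meV

Convert to SI: f = 1.74 THz = 1.74 × 10^12 Hz.
For a photon E = hf, so E = 1.153 × 10^-21 J.
Converting to meV: E = 7.196 meV ≈ 7.20 meV.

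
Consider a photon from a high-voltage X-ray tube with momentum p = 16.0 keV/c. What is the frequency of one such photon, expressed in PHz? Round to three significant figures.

(h = 6.62607015e-34 J·s, c = 2.99792458e8 m/s, 1 eV = 1.602176634e-19 J.)
First convert: p = 16.0 keV/c = 8.5509e-24 kg·m/s.
For a photon f = pc/h, so f = 3.869e18 Hz.
Converting to PHz: f = 3869 PHz ≈ 3870 PHz.

3870 PHz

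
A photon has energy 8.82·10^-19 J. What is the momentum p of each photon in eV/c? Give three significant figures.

Use c = 2.99792458·10^8 m/s, 1 eV = 1.602176634·10^-19 J.
Apply p = E/c: p = 2.942·10^-27 kg·m/s.
Converting to eV/c: p = 5.505 eV/c ≈ 5.51 eV/c.

5.51 eV/c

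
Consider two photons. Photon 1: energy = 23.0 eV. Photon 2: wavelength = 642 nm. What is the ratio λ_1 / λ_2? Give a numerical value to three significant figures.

0.0840

λ_1 = 5.391 × 10^-8 m (from energy = 23.0 eV, via λ = hc/E).
λ_2 = 6.420 × 10^-7 m (from wavelength = 642 nm, via λ given directly).
Ratio = 5.391 × 10^-8 / 6.420 × 10^-7 = 0.0840.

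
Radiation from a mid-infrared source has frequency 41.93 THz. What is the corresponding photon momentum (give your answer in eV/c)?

0.173 eV/c

Take h = 6.62607015 × 10^-34 J·s, c = 2.99792458 × 10^8 m/s, 1 eV = 1.602176634 × 10^-19 J.
In SI units: f = 41.93 THz = 4.193 × 10^13 Hz.
For a photon p = hf/c, so p = 9.267 × 10^-29 kg·m/s.
Converting to eV/c: p = 0.1734 eV/c ≈ 0.173 eV/c.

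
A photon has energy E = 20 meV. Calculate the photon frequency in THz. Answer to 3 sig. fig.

4.84 THz

Use h = 6.62607015e-34 J·s, 1 eV = 1.602176634e-19 J.
First convert: E = 20 meV = 3.2044e-21 J.
For a photon f = E/h, so f = 4.836e12 Hz.
Converting to THz: f = 4.836 THz ≈ 4.84 THz.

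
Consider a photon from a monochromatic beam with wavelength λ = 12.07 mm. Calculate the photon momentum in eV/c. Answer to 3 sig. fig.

1.03 × 10^-4 eV/c

Take h = 6.62607015 × 10^-34 J·s, c = 2.99792458 × 10^8 m/s, 1 eV = 1.602176634 × 10^-19 J.
First convert: λ = 12.07 mm = 0.01207 m.
For a photon p = h/λ, so p = 5.490 × 10^-32 kg·m/s.
Converting to eV/c: p = 1.027 × 10^-4 eV/c ≈ 1.03 × 10^-4 eV/c.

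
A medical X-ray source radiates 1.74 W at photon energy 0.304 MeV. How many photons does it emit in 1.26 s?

4.50e13 photons

Total energy: E_total = P·t = 1.74 × 1.26 = 2.192 J.
Per-photon energy: E = 4.871e-14 J.
N = E_total / E_photon = 4.50e13.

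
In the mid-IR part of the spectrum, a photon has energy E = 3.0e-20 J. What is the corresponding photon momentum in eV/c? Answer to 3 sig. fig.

0.187 eV/c

For a photon p = E/c, so p = 1.001e-28 kg·m/s.
Converting to eV/c: p = 0.1872 eV/c ≈ 0.187 eV/c.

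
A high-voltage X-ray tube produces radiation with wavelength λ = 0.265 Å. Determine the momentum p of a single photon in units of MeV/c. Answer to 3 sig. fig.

Take h = 6.62607015 × 10^-34 J·s, c = 2.99792458 × 10^8 m/s, 1 eV = 1.602176634 × 10^-19 J.
First convert: λ = 0.265 Å = 2.65 × 10^-11 m.
For a photon p = h/λ, so p = 2.500 × 10^-23 kg·m/s.
Converting to MeV/c: p = 0.04679 MeV/c ≈ 0.0468 MeV/c.

0.0468 MeV/c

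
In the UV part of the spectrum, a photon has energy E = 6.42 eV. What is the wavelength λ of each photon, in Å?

1930 Å

In SI units: E = 6.42 eV = 1.0286 × 10^-18 J.
Since λ = hc/E for a photon, λ = 1.931 × 10^-7 m.
Converting to Å: λ = 1931 Å ≈ 1930 Å.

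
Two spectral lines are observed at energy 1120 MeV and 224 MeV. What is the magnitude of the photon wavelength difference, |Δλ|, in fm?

Using λ = hc/E: λ₁ = 1.107e-15 m, λ₂ = 5.535e-15 m.
|Δλ| = |1.107e-15 − 5.535e-15| = 4.43e-15 m = 4.43 fm.

4.43 fm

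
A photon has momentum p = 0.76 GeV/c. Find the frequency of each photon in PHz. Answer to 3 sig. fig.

1.84e8 PHz

Take h = 6.62607015e-34 J·s, c = 2.99792458e8 m/s, 1 eV = 1.602176634e-19 J.
In SI units: p = 0.76 GeV/c = 4.0617e-19 kg·m/s.
The photon relation is f = pc/h, giving f = 1.838e23 Hz.
Converting to PHz: f = 1.838e8 PHz ≈ 1.84e8 PHz.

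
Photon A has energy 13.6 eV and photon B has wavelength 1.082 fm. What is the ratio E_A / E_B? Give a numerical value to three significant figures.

1.19 × 10^-8

E_A = 2.179 × 10^-18 J (from energy = 13.6 eV, via E given directly).
E_B = 1.836 × 10^-10 J (from wavelength = 1.082 fm, via E = hc/λ).
Ratio = 2.179 × 10^-18 / 1.836 × 10^-10 = 1.19 × 10^-8.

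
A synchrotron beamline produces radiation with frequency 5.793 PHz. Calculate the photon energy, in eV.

24.0 eV

Convert to SI: f = 5.793 PHz = 5.793 × 10^15 Hz.
Apply E = hf: E = 3.838 × 10^-18 J.
Converting to eV: E = 23.96 eV ≈ 24.0 eV.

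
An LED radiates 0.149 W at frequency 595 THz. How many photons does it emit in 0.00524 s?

1.98e15 photons

Total energy: E_total = P·t = 0.149 × 0.00524 = 7.808e-4 J.
Per-photon energy: E = 3.943e-19 J.
N = E_total / E_photon = 1.98e15.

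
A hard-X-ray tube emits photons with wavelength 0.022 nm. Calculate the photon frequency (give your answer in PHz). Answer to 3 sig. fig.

1.36e4 PHz

In SI units: λ = 0.022 nm = 2.2e-11 m.
The photon relation is f = c/λ, giving f = 1.363e19 Hz.
Converting to PHz: f = 13630 PHz ≈ 1.36e4 PHz.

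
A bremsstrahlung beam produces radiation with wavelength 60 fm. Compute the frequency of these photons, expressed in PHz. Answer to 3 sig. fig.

5.00 × 10^6 PHz

In SI units: λ = 60 fm = 6.0 × 10^-14 m.
Since f = c/λ for a photon, f = 4.997 × 10^21 Hz.
Converting to PHz: f = 4.997 × 10^6 PHz ≈ 5.00 × 10^6 PHz.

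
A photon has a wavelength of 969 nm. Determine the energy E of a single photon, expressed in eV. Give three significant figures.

1.28 eV

First convert: λ = 969 nm = 9.69 × 10^-7 m.
Since E = hc/λ for a photon, E = 2.050 × 10^-19 J.
Converting to eV: E = 1.280 eV ≈ 1.28 eV.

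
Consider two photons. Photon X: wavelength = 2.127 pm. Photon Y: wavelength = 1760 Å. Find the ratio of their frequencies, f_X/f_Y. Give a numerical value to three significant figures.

8.27 × 10^4

f_X = 1.409 × 10^20 Hz (from wavelength = 2.127 pm, via f = c/λ).
f_Y = 1.703 × 10^15 Hz (from wavelength = 1760 Å, via f = c/λ).
Ratio = 1.409 × 10^20 / 1.703 × 10^15 = 8.27 × 10^4.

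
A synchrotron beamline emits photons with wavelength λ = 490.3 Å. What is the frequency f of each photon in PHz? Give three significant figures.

6.11 PHz

First convert: λ = 490.3 Å = 4.903 × 10^-8 m.
For a photon f = c/λ, so f = 6.114 × 10^15 Hz.
Converting to PHz: f = 6.114 PHz ≈ 6.11 PHz.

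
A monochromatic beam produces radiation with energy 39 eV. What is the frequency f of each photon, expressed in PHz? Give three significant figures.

Use h = 6.62607015e-34 J·s, 1 eV = 1.602176634e-19 J.
Convert to SI: E = 39 eV = 6.2485e-18 J.
For a photon f = E/h, so f = 9.430e15 Hz.
Converting to PHz: f = 9.430 PHz ≈ 9.43 PHz.

9.43 PHz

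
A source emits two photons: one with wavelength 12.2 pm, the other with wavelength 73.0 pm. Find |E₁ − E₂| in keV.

84.6 keV

Using E = hc/λ: E₁ = 1.628e-14 J, E₂ = 2.721e-15 J.
|ΔE| = |1.628e-14 − 2.721e-15| = 1.36e-14 J = 84.6 keV.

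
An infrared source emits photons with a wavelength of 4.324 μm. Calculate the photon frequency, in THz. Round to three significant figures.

(c = 2.99792458e8 m/s.)
Convert to SI: λ = 4.324 μm = 4.324e-6 m.
Apply f = c/λ: f = 6.933e13 Hz.
Converting to THz: f = 69.33 THz ≈ 69.3 THz.

69.3 THz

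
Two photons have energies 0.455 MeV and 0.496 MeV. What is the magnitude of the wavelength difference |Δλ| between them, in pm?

Using λ = hc/E: λ₁ = 2.725 × 10^-12 m, λ₂ = 2.500 × 10^-12 m.
|Δλ| = |2.725 × 10^-12 − 2.500 × 10^-12| = 2.25 × 10^-13 m = 0.225 pm.

0.225 pm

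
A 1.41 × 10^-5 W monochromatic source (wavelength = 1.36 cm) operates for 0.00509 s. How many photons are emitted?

Total energy: E_total = P·t = 1.41 × 10^-5 × 0.00509 = 7.177 × 10^-8 J.
Per-photon energy: E = 1.461 × 10^-23 J.
N = E_total / E_photon = 4.91 × 10^15.

4.91 × 10^15 photons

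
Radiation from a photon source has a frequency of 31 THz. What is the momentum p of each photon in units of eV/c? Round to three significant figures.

0.128 eV/c

Use h = 6.62607015·10^-34 J·s, c = 2.99792458·10^8 m/s, 1 eV = 1.602176634·10^-19 J.
Convert to SI: f = 31 THz = 3.1·10^13 Hz.
The photon relation is p = hf/c, giving p = 6.852·10^-29 kg·m/s.
Converting to eV/c: p = 0.1282 eV/c ≈ 0.128 eV/c.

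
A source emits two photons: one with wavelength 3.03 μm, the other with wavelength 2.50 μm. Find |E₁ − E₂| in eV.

Using E = hc/λ: E₁ = 6.556·10^-20 J, E₂ = 7.946·10^-20 J.
|ΔE| = |6.556·10^-20 − 7.946·10^-20| = 1.39·10^-20 J = 0.0867 eV.

0.0867 eV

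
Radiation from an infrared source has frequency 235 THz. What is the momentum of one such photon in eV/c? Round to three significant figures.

In SI units: f = 235 THz = 2.35 × 10^14 Hz.
For a photon p = hf/c, so p = 5.194 × 10^-28 kg·m/s.
Converting to eV/c: p = 0.9719 eV/c ≈ 0.972 eV/c.

0.972 eV/c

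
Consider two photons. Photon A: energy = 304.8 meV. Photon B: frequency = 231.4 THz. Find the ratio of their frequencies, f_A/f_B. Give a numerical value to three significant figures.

0.318

f_A = 7.370·10^13 Hz (from energy = 304.8 meV, via f = E/h).
f_B = 2.314·10^14 Hz (from frequency = 231.4 THz, via f given directly).
Ratio = 7.370·10^13 / 2.314·10^14 = 0.318.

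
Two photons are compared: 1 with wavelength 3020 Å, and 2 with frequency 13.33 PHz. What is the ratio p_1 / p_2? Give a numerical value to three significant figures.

p_1 = 2.194e-27 kg·m/s (from wavelength = 3020 Å, via p = h/λ).
p_2 = 2.946e-26 kg·m/s (from frequency = 13.33 PHz, via p = hf/c).
Ratio = 2.194e-27 / 2.946e-26 = 0.0745.

0.0745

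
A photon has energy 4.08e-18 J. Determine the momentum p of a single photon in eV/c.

25.5 eV/c

Since p = E/c for a photon, p = 1.361e-26 kg·m/s.
Converting to eV/c: p = 25.47 eV/c ≈ 25.5 eV/c.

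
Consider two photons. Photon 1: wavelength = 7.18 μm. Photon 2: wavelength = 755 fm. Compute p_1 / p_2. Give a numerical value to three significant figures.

1.05e-7

p_1 = 9.229e-29 kg·m/s (from wavelength = 7.18 μm, via p = h/λ).
p_2 = 8.776e-22 kg·m/s (from wavelength = 755 fm, via p = h/λ).
Ratio = 9.229e-29 / 8.776e-22 = 1.05e-7.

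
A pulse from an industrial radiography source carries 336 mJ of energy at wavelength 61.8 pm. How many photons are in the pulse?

1.05e14 photons

Per-photon energy: E = 3.214e-15 J (from wavelength = 61.8 pm).
N = E_total / E_photon = 0.336 J / 3.214e-15 J = 1.05e14.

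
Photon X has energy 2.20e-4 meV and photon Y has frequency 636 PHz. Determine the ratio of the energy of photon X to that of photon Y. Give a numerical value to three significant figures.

8.36e-11

E_X = 3.525e-26 J (from energy = 2.20e-4 meV, via E given directly).
E_Y = 4.214e-16 J (from frequency = 636 PHz, via E = hf).
Ratio = 3.525e-26 / 4.214e-16 = 8.36e-11.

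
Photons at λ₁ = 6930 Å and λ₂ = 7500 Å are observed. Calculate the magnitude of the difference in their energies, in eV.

Using E = hc/λ: E₁ = 2.866 × 10^-19 J, E₂ = 2.649 × 10^-19 J.
|ΔE| = |2.866 × 10^-19 − 2.649 × 10^-19| = 2.18 × 10^-20 J = 0.136 eV.

0.136 eV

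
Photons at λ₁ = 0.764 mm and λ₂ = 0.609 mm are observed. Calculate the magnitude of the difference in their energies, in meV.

Using E = hc/λ: E₁ = 2.600 × 10^-22 J, E₂ = 3.262 × 10^-22 J.
|ΔE| = |2.600 × 10^-22 − 3.262 × 10^-22| = 6.62 × 10^-23 J = 0.413 meV.

0.413 meV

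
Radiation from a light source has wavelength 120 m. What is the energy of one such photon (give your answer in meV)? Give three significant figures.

1.03 × 10^-5 meV

Since E = hc/λ for a photon, E = 1.655 × 10^-27 J.
Converting to meV: E = 1.033 × 10^-5 meV ≈ 1.03 × 10^-5 meV.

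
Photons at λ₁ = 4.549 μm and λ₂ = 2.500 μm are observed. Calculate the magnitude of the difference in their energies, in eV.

0.223 eV

Using E = hc/λ: E₁ = 4.3668 × 10^-20 J, E₂ = 7.9458 × 10^-20 J.
|ΔE| = |4.3668 × 10^-20 − 7.9458 × 10^-20| = 3.58 × 10^-20 J = 0.223 eV.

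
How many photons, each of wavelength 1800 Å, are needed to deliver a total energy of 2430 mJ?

2.20e18 photons

Per-photon energy: E = 1.104e-18 J (from wavelength = 1800 Å).
N = E_total / E_photon = 2.43 J / 1.104e-18 J = 2.20e18.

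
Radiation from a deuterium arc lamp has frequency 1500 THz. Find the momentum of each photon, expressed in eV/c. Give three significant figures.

Use h = 6.62607015 × 10^-34 J·s, c = 2.99792458 × 10^8 m/s, 1 eV = 1.602176634 × 10^-19 J.
Convert to SI: f = 1500 THz = 1.5 × 10^15 Hz.
Since p = hf/c for a photon, p = 3.315 × 10^-27 kg·m/s.
Converting to eV/c: p = 6.204 eV/c ≈ 6.20 eV/c.

6.20 eV/c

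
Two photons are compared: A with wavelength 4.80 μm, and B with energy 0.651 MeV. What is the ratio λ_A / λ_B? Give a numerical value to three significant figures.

λ_A = 4.800 × 10^-6 m (from wavelength = 4.80 μm, via λ given directly).
λ_B = 1.905 × 10^-12 m (from energy = 0.651 MeV, via λ = hc/E).
Ratio = 4.800 × 10^-6 / 1.905 × 10^-12 = 2.52 × 10^6.

2.52 × 10^6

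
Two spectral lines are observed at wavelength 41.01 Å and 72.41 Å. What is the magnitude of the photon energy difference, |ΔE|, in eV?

Using E = hc/λ: E₁ = 4.8438e-17 J, E₂ = 2.7433e-17 J.
|ΔE| = |4.8438e-17 − 2.7433e-17| = 2.10e-17 J = 131 eV.

131 eV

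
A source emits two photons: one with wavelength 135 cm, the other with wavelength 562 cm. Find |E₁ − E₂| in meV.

6.98 × 10^-4 meV

Using E = hc/λ: E₁ = 1.471 × 10^-25 J, E₂ = 3.535 × 10^-26 J.
|ΔE| = |1.471 × 10^-25 − 3.535 × 10^-26| = 1.12 × 10^-25 J = 6.98 × 10^-4 meV.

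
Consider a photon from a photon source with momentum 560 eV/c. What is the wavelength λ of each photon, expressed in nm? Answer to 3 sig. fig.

Take h = 6.62607015 × 10^-34 J·s, c = 2.99792458 × 10^8 m/s, 1 eV = 1.602176634 × 10^-19 J.
First convert: p = 560 eV/c = 2.9928 × 10^-25 kg·m/s.
Apply λ = h/p: λ = 2.214 × 10^-9 m.
Converting to nm: λ = 2.214 nm ≈ 2.21 nm.

2.21 nm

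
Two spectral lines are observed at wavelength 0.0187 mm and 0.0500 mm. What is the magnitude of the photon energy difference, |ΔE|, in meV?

Using E = hc/λ: E₁ = 1.062e-20 J, E₂ = 3.973e-21 J.
|ΔE| = |1.062e-20 − 3.973e-21| = 6.65e-21 J = 41.5 meV.

41.5 meV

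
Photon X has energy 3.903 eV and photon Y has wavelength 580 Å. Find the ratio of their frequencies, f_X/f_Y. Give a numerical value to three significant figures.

f_X = 9.437e14 Hz (from energy = 3.903 eV, via f = E/h).
f_Y = 5.169e15 Hz (from wavelength = 580 Å, via f = c/λ).
Ratio = 9.437e14 / 5.169e15 = 0.183.

0.183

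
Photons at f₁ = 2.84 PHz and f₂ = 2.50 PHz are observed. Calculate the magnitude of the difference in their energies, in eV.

Using E = hf: E₁ = 1.882e-18 J, E₂ = 1.657e-18 J.
|ΔE| = |1.882e-18 − 1.657e-18| = 2.25e-19 J = 1.41 eV.

1.41 eV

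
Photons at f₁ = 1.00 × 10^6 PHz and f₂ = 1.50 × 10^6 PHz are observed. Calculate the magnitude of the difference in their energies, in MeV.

Using E = hf: E₁ = 6.626 × 10^-13 J, E₂ = 9.939 × 10^-13 J.
|ΔE| = |6.626 × 10^-13 − 9.939 × 10^-13| = 3.31 × 10^-13 J = 2.07 MeV.

2.07 MeV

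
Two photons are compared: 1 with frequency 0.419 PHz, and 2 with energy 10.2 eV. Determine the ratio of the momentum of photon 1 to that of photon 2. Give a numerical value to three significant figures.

0.170

p_1 = 9.261 × 10^-28 kg·m/s (from frequency = 0.419 PHz, via p = hf/c).
p_2 = 5.451 × 10^-27 kg·m/s (from energy = 10.2 eV, via p = E/c).
Ratio = 9.261 × 10^-28 / 5.451 × 10^-27 = 0.170.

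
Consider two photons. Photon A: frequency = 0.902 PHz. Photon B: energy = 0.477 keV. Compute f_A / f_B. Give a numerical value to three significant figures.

7.82e-3

f_A = 9.020e14 Hz (from frequency = 0.902 PHz, via f given directly).
f_B = 1.153e17 Hz (from energy = 0.477 keV, via f = E/h).
Ratio = 9.020e14 / 1.153e17 = 7.82e-3.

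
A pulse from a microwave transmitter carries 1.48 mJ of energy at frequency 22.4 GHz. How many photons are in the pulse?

9.97 × 10^19 photons

Per-photon energy: E = 1.484 × 10^-23 J (from frequency = 22.4 GHz).
N = E_total / E_photon = 0.00148 J / 1.484 × 10^-23 J = 9.97 × 10^19.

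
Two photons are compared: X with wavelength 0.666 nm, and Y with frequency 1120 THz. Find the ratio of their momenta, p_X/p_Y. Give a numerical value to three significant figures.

402

p_X = 9.949e-25 kg·m/s (from wavelength = 0.666 nm, via p = h/λ).
p_Y = 2.475e-27 kg·m/s (from frequency = 1120 THz, via p = hf/c).
Ratio = 9.949e-25 / 2.475e-27 = 402.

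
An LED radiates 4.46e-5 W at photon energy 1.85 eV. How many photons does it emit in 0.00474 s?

Total energy: E_total = P·t = 4.46e-5 × 0.00474 = 2.114e-7 J.
Per-photon energy: E = 2.964e-19 J.
N = E_total / E_photon = 7.13e11.

7.13e11 photons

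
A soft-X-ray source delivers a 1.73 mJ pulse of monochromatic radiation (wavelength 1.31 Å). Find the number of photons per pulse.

1.14 × 10^12 photons

Per-photon energy: E = 1.516 × 10^-15 J (from wavelength = 1.31 Å).
N = E_total / E_photon = 0.00173 J / 1.516 × 10^-15 J = 1.14 × 10^12.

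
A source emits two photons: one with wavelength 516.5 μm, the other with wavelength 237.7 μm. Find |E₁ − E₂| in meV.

Using E = hc/λ: E₁ = 3.8460 × 10^-22 J, E₂ = 8.3569 × 10^-22 J.
|ΔE| = |3.8460 × 10^-22 − 8.3569 × 10^-22| = 4.51 × 10^-22 J = 2.82 meV.

2.82 meV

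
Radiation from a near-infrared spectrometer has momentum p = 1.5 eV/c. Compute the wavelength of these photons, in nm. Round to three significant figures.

(h = 6.62607015 × 10^-34 J·s, c = 2.99792458 × 10^8 m/s, 1 eV = 1.602176634 × 10^-19 J.)
Convert to SI: p = 1.5 eV/c = 8.0164 × 10^-28 kg·m/s.
The photon relation is λ = h/p, giving λ = 8.266 × 10^-7 m.
Converting to nm: λ = 826.6 nm ≈ 827 nm.

827 nm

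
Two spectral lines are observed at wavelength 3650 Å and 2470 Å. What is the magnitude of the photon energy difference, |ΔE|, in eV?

1.62 eV

Using E = hc/λ: E₁ = 5.442 × 10^-19 J, E₂ = 8.042 × 10^-19 J.
|ΔE| = |5.442 × 10^-19 − 8.042 × 10^-19| = 2.60 × 10^-19 J = 1.62 eV.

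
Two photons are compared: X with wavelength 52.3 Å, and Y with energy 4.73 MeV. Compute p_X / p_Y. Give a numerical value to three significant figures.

5.01 × 10^-5

p_X = 1.267 × 10^-25 kg·m/s (from wavelength = 52.3 Å, via p = h/λ).
p_Y = 2.528 × 10^-21 kg·m/s (from energy = 4.73 MeV, via p = E/c).
Ratio = 1.267 × 10^-25 / 2.528 × 10^-21 = 5.01 × 10^-5.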